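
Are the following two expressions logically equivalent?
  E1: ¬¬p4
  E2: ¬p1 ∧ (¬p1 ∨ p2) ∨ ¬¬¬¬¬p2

No

E1: ¬¬p4
    = p4
E2: ¬p1 ∧ (¬p1 ∨ p2) ∨ ¬¬¬¬¬p2
    = ¬p1 ∧ (¬p1 ∨ p2) ∨ ¬¬¬p2
    = ¬p1 ∨ ¬¬¬p2
    = ¬p1 ∨ ¬p2
These differ: at p1=0, p2=0, p4=0, E1 = 0 but E2 = 1.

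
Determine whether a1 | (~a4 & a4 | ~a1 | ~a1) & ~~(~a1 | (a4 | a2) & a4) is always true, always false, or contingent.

always true

a1 | (~a4 & a4 | ~a1 | ~a1) & ~~(~a1 | (a4 | a2) & a4)
= a1 | (~a4 & a4 | ~a1 | ~a1) & ~~(~a1 | a4)   (absorption)
= a1 | (~a4 & a4 | ~a1) & ~~(~a1 | a4)   (idempotence)
= a1 | ~a1 & ~~(~a1 | a4)   (complement / identity)
= a1 | ~a1 & (~a1 | a4)   (double negation)
= a1 | ~a1   (absorption)
= 1   (complement)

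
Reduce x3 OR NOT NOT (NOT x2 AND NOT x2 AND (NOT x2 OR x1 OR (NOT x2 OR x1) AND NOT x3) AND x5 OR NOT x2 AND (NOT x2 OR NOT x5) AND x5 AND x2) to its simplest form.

x3 OR NOT x2 AND x5

x3 OR NOT NOT (NOT x2 AND NOT x2 AND (NOT x2 OR x1 OR (NOT x2 OR x1) AND NOT x3) AND x5 OR NOT x2 AND (NOT x2 OR NOT x5) AND x5 AND x2)
= x3 OR NOT NOT (NOT x2 AND NOT x2 AND (NOT x2 OR x1 OR (NOT x2 OR x1) AND NOT x3) AND x5 OR NOT x2 AND x5 AND x2)
= x3 OR NOT NOT (NOT x2 AND NOT x2 AND (NOT x2 OR x1) AND x5 OR NOT x2 AND x5 AND x2)
= x3 OR NOT x2 AND NOT x2 AND (NOT x2 OR x1) AND x5 OR NOT x2 AND x5 AND x2
= x3 OR NOT x2 AND NOT x2 AND x5 OR NOT x2 AND x5 AND x2
= x3 OR NOT x2 AND x5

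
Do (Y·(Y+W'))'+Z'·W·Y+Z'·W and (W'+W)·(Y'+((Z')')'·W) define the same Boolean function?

Yes

E1: (Y·(Y+W'))'+Z'·W·Y+Z'·W
    = (Y·(Y+W'))'+Z'·W   — absorption
    = Y'+Z'·W   — absorption
E2: (W'+W)·(Y'+((Z')')'·W)
    = Y'+((Z')')'·W   — complement / identity
    = Y'+Z'·W   — double negation
Both reduce to Y'+Z'·W, so they are equivalent.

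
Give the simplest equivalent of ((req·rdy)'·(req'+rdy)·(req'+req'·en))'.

req

((req·rdy)'·(req'+rdy)·(req'+req'·en))'
= ((req·rdy)'·(req'+rdy)·req')'   [absorption]
= ((req·rdy)'·req')'   [absorption]
= req·rdy+req   [De Morgan]
= req   [absorption]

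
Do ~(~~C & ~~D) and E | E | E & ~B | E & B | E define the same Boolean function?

No

E1: ~(~~C & ~~D)
    = ~C | ~D   [De Morgan]
E2: E | E | E & ~B | E & B | E
    = E | E & ~B | E & B | E   [idempotence]
    = E | E & B | E   [absorption]
    = E | E   [absorption]
    = E   [idempotence]
These differ: at B=0, C=0, D=0, E=0, E1 = 1 but E2 = 0.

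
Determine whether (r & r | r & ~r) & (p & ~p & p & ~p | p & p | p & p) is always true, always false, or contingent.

(r & r | r & ~r) & (p & ~p & p & ~p | p & p | p & p)
= (r & r | r & ~r) & (p & ~p | p & p | p & p)   — idempotence
= r & (p & ~p | p & p | p & p)   — distribution
= r & (p & ~p | p & p)   — idempotence
= r & p   — distribution
This depends on p, r, so it is not a constant.

contingent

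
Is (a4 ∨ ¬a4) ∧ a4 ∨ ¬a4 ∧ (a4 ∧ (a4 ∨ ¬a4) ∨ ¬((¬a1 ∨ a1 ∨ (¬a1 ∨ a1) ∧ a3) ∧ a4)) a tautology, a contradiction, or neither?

tautology

(a4 ∨ ¬a4) ∧ a4 ∨ ¬a4 ∧ (a4 ∧ (a4 ∨ ¬a4) ∨ ¬((¬a1 ∨ a1 ∨ (¬a1 ∨ a1) ∧ a3) ∧ a4))
= (a4 ∨ ¬a4) ∧ a4 ∨ ¬a4 ∧ (a4 ∧ (a4 ∨ ¬a4) ∨ ¬((¬a1 ∨ a1) ∧ a4))
= (a4 ∨ ¬a4) ∧ a4 ∨ ¬a4 ∧ (a4 ∨ ¬((¬a1 ∨ a1) ∧ a4))
= (a4 ∨ ¬a4) ∧ a4 ∨ ¬a4 ∧ (a4 ∨ ¬a4)
= a4 ∨ ¬a4
= True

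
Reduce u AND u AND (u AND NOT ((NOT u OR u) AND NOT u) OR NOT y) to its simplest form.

u AND u AND (u AND NOT ((NOT u OR u) AND NOT u) OR NOT y)
= u AND u AND (u AND NOT NOT u OR NOT y)
= u AND u AND (u AND u OR NOT y)
= u AND u
= u

u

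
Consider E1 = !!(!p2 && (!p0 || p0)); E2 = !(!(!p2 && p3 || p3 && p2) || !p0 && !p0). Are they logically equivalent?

No

E1: !!(!p2 && (!p0 || p0))
    = !!!p2
    = !p2
E2: !(!(!p2 && p3 || p3 && p2) || !p0 && !p0)
    = !(!(p3 && (!p2 || p2)) || !p0 && !p0)
    = !(!(p3 && (!p2 || p2)) || !p0)
    = !(!p3 || !p0)
    = p3 && p0
These differ: at p0=0, p2=0, p3=1, E1 = 1 but E2 = 0.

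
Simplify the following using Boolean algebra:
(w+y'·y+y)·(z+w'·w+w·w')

(w+y)·z

(w+y'·y+y)·(z+w'·w+w·w')
= (w+y'·y+y)·(z+w·w')   — complement / identity
= (w+y'·y+y)·z   — complement / identity
= (w+y)·z   — complement / identity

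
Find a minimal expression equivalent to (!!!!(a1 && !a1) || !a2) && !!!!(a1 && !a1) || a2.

(!!!!(a1 && !a1) || !a2) && !!!!(a1 && !a1) || a2
= !!!!(a1 && !a1) || a2   — absorption
= !!(a1 && !a1) || a2   — double negation
= a1 && !a1 || a2   — double negation
= a2   — complement / identity

a2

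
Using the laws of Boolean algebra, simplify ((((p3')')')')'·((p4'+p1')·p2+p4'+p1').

((((p3')')')')'·((p4'+p1')·p2+p4'+p1')
= ((((p3')')')')'·(p4'+p1')
= ((p3')')'·(p4'+p1')
= p3'·(p4'+p1')

p3'·(p4'+p1')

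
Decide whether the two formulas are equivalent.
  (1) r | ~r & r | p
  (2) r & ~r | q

E1: r | ~r & r | p
    = r | p   — complement / identity
E2: r & ~r | q
    = q   — complement / identity
These differ: at p=1, q=0, r=0, E1 = 1 but E2 = 0.

No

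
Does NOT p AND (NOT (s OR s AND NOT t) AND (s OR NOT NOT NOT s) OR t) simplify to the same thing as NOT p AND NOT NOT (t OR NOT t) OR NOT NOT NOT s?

E1: NOT p AND (NOT (s OR s AND NOT t) AND (s OR NOT NOT NOT s) OR t)
    = NOT p AND (NOT (s OR s AND NOT t) AND (s OR NOT s) OR t)   — double negation
    = NOT p AND (NOT (s OR s AND NOT t) OR t)   — complement / identity
    = NOT p AND (NOT s OR t)   — absorption
E2: NOT p AND NOT NOT (t OR NOT t) OR NOT NOT NOT s
    = NOT p AND (t OR NOT t) OR NOT NOT NOT s   — double negation
    = NOT p OR NOT NOT NOT s   — complement / identity
    = NOT p OR NOT s   — double negation
These differ: at p=1, s=0, t=1, E1 = 0 but E2 = 1.

No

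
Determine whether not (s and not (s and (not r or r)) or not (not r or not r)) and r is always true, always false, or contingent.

always false

not (s and not (s and (not r or r)) or not (not r or not r)) and r
= not (s and not s or not (not r or not r)) and r
= not (s and not s or r and r) and r
= not (r and r) and r
= not r and r
= False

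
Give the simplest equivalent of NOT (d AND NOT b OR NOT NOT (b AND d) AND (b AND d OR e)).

NOT (d AND NOT b OR NOT NOT (b AND d) AND (b AND d OR e))
= NOT (d AND NOT b OR b AND d AND (b AND d OR e))   [double negation]
= NOT (d AND NOT b OR b AND d)   [absorption]
= NOT d   [distribution]

NOT d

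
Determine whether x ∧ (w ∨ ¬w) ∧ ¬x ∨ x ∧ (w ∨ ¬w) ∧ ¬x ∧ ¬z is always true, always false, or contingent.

always false

x ∧ (w ∨ ¬w) ∧ ¬x ∨ x ∧ (w ∨ ¬w) ∧ ¬x ∧ ¬z
= x ∧ (w ∨ ¬w) ∧ ¬x   — absorption
= x ∧ ¬x   — complement / identity
= False   — complement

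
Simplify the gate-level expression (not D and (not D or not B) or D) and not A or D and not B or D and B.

not A or D

(not D and (not D or not B) or D) and not A or D and not B or D and B
= (not D and (not D or not B) or D) and not A or D
= (not D or D) and not A or D
= not A or D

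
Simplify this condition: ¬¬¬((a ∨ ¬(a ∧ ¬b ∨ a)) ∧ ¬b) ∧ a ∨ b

¬¬¬((a ∨ ¬(a ∧ ¬b ∨ a)) ∧ ¬b) ∧ a ∨ b
= ¬¬¬((a ∨ ¬a) ∧ ¬b) ∧ a ∨ b   (absorption)
= ¬¬¬¬b ∧ a ∨ b   (complement / identity)
= ¬¬b ∧ a ∨ b   (double negation)
= b ∧ a ∨ b   (double negation)
= b   (absorption)

b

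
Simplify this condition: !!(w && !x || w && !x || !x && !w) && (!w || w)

!x

!!(w && !x || w && !x || !x && !w) && (!w || w)
= !!(w && !x || !x && !w) && (!w || w)   (idempotence)
= !!!x && (!w || w)   (distribution)
= !x && (!w || w)   (double negation)
= !x   (complement / identity)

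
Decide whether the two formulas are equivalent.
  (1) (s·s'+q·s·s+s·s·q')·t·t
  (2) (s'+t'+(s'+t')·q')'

E1: (s·s'+q·s·s+s·s·q')·t·t
    = (s·s'+q·s·s+s·s·q')·t
    = (s·s'+s·s)·t
    = s·t
E2: (s'+t'+(s'+t')·q')'
    = (s'+t')'
    = s·t
Both reduce to s·t, so they are equivalent.

Yes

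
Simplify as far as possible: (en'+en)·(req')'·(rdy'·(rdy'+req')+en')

req·(rdy'+en')

(en'+en)·(req')'·(rdy'·(rdy'+req')+en')
= (en'+en)·(req')'·(rdy'+en')   (absorption)
= (req')'·(rdy'+en')   (complement / identity)
= req·(rdy'+en')   (double negation)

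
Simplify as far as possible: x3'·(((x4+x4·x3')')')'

x3'·x4'

x3'·(((x4+x4·x3')')')'
= x3'·((x4')')'   (absorption)
= x3'·x4'   (double negation)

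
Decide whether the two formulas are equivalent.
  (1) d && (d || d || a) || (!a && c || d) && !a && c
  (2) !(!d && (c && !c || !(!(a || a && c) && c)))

Yes

E1: d && (d || d || a) || (!a && c || d) && !a && c
    = d && (d || d || a) || !a && c   (absorption)
    = d && (d || a) || !a && c   (idempotence)
    = d || !a && c   (absorption)
E2: !(!d && (c && !c || !(!(a || a && c) && c)))
    = !(!d && !(!(a || a && c) && c))   (complement / identity)
    = !(!d && !(!a && c))   (absorption)
    = d || !a && c   (De Morgan)
Both reduce to d || !a && c, so they are equivalent.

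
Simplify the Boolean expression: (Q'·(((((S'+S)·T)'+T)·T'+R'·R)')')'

(Q'·(((((S'+S)·T)'+T)·T'+R'·R)')')'
= (Q'·(((T'+T)·T'+R'·R)')')'   — complement / identity
= (Q'·(((T'+T)·T')')')'   — complement / identity
= (Q'·((T')')')'   — complement / identity
= (Q'·T')'   — double negation
= Q+T   — De Morgan

Q+T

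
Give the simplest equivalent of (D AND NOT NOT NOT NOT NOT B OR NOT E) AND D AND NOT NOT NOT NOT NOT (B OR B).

(D AND NOT NOT NOT NOT NOT B OR NOT E) AND D AND NOT NOT NOT NOT NOT (B OR B)
= (D AND NOT NOT NOT NOT NOT B OR NOT E) AND D AND NOT NOT NOT NOT NOT B
= D AND NOT NOT NOT NOT NOT B
= D AND NOT NOT NOT B
= D AND NOT B

D AND NOT B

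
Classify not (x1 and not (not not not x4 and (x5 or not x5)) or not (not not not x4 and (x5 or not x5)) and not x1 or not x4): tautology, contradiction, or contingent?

contradiction

not (x1 and not (not not not x4 and (x5 or not x5)) or not (not not not x4 and (x5 or not x5)) and not x1 or not x4)
= not (not (not not not x4 and (x5 or not x5)) or not x4)
= not (not (not x4 and (x5 or not x5)) or not x4)
= not (not not x4 or not x4)
= not x4 and x4
= False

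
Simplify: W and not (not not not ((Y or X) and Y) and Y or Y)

W and not Y

W and not (not not not ((Y or X) and Y) and Y or Y)
= W and not (not not not Y and Y or Y)
= W and not (not Y and Y or Y)
= W and not Y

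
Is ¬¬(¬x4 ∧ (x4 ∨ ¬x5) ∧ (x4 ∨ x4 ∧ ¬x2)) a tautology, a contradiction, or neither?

¬¬(¬x4 ∧ (x4 ∨ ¬x5) ∧ (x4 ∨ x4 ∧ ¬x2))
= ¬¬(¬x4 ∧ (x4 ∨ ¬x5) ∧ x4)   (absorption)
= ¬x4 ∧ (x4 ∨ ¬x5) ∧ x4   (double negation)
= ¬x4 ∧ x4   (absorption)
= False   (complement)

contradiction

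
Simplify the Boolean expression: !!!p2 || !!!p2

!!!p2 || !!!p2
= !!!p2
= !p2

!p2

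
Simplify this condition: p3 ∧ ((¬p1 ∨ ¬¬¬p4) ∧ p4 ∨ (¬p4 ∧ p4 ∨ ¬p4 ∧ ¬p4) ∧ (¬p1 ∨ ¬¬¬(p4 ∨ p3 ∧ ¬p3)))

p3 ∧ ((¬p1 ∨ ¬¬¬p4) ∧ p4 ∨ (¬p4 ∧ p4 ∨ ¬p4 ∧ ¬p4) ∧ (¬p1 ∨ ¬¬¬(p4 ∨ p3 ∧ ¬p3)))
= p3 ∧ ((¬p1 ∨ ¬¬¬p4) ∧ p4 ∨ (¬p4 ∧ p4 ∨ ¬p4 ∧ ¬p4) ∧ (¬p1 ∨ ¬¬¬p4))
= p3 ∧ ((¬p1 ∨ ¬¬¬p4) ∧ p4 ∨ ¬p4 ∧ (¬p1 ∨ ¬¬¬p4))
= p3 ∧ (¬p1 ∨ ¬¬¬p4)
= p3 ∧ (¬p1 ∨ ¬p4)

p3 ∧ (¬p1 ∨ ¬p4)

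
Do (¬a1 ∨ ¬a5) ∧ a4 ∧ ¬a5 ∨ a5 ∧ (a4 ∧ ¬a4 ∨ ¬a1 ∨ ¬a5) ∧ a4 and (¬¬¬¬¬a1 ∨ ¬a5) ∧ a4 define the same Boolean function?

E1: (¬a1 ∨ ¬a5) ∧ a4 ∧ ¬a5 ∨ a5 ∧ (a4 ∧ ¬a4 ∨ ¬a1 ∨ ¬a5) ∧ a4
    = (¬a1 ∨ ¬a5) ∧ a4 ∧ ¬a5 ∨ a5 ∧ (¬a1 ∨ ¬a5) ∧ a4   (complement / identity)
    = (¬a1 ∨ ¬a5) ∧ a4   (distribution)
E2: (¬¬¬¬¬a1 ∨ ¬a5) ∧ a4
    = (¬¬¬a1 ∨ ¬a5) ∧ a4   (double negation)
    = (¬a1 ∨ ¬a5) ∧ a4   (double negation)
Both reduce to (¬a1 ∨ ¬a5) ∧ a4, so they are equivalent.

Yes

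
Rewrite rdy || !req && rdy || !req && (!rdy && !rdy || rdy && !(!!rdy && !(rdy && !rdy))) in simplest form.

rdy || !req

rdy || !req && rdy || !req && (!rdy && !rdy || rdy && !(!!rdy && !(rdy && !rdy)))
= rdy || !req && rdy || !req && (!rdy && !rdy || rdy && (!rdy || rdy && !rdy))   — De Morgan
= rdy || !req && rdy || !req && (!rdy && !rdy || rdy && !rdy)   — complement / identity
= rdy || !req && rdy || !req && !rdy   — distribution
= rdy || !req   — distribution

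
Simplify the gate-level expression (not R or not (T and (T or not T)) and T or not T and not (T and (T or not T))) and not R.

(not R or not (T and (T or not T)) and T or not T and not (T and (T or not T))) and not R
= (not R or not (T and (T or not T))) and not R
= (not R or not T) and not R
= not R

not R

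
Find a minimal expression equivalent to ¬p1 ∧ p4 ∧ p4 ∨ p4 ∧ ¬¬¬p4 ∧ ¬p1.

¬p1 ∧ p4 ∧ p4 ∨ p4 ∧ ¬¬¬p4 ∧ ¬p1
= (p4 ∧ p4 ∨ p4 ∧ ¬¬¬p4) ∧ ¬p1   (distribution)
= (p4 ∧ p4 ∨ p4 ∧ ¬p4) ∧ ¬p1   (double negation)
= p4 ∧ ¬p1   (distribution)

p4 ∧ ¬p1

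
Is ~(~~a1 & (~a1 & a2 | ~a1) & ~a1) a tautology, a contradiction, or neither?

~(~~a1 & (~a1 & a2 | ~a1) & ~a1)
= ~(~~a1 & ~a1 & ~a1)   — absorption
= ~(~~a1 & ~a1)   — idempotence
= ~a1 | a1   — De Morgan
= 1   — complement

tautology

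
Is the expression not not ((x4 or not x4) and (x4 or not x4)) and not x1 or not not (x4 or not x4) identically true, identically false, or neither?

not not ((x4 or not x4) and (x4 or not x4)) and not x1 or not not (x4 or not x4)
= not not (x4 or not x4) and not x1 or not not (x4 or not x4)   [idempotence]
= not not (x4 or not x4)   [absorption]
= x4 or not x4   [double negation]
= True   [complement]

identically true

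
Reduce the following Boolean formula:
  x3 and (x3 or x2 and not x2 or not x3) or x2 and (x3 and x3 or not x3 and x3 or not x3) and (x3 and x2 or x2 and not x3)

x3 or x2

x3 and (x3 or x2 and not x2 or not x3) or x2 and (x3 and x3 or not x3 and x3 or not x3) and (x3 and x2 or x2 and not x3)
= x3 and (x3 or x2 and not x2 or not x3) or x2 and (x3 and x3 or not x3 and x3 or not x3) and x2 and (x3 or not x3)
= x3 and (x3 or x2 and not x2 or not x3) or x2 and (x3 or not x3) and x2 and (x3 or not x3)
= x3 and (x3 or not x3) or x2 and (x3 or not x3) and x2 and (x3 or not x3)
= x3 and (x3 or not x3) or x2 and (x3 or not x3)
= (x3 or not x3) and (x3 or x2)
= x3 or x2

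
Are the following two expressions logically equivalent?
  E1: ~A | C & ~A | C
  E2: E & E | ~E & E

No

E1: ~A | C & ~A | C
    = ~A | C   [absorption]
E2: E & E | ~E & E
    = E   [distribution]
These differ: at A=0, C=0, E=0, E1 = 1 but E2 = 0.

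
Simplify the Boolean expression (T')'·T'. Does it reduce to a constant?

(T')'·T'
= T·T'
= 0

0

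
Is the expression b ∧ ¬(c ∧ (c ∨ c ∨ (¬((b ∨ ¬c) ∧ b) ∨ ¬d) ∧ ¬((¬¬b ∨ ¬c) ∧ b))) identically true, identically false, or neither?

neither

b ∧ ¬(c ∧ (c ∨ c ∨ (¬((b ∨ ¬c) ∧ b) ∨ ¬d) ∧ ¬((¬¬b ∨ ¬c) ∧ b)))
= b ∧ ¬(c ∧ (c ∨ c ∨ (¬((b ∨ ¬c) ∧ b) ∨ ¬d) ∧ ¬((b ∨ ¬c) ∧ b)))
= b ∧ ¬(c ∧ (c ∨ c ∨ ¬((b ∨ ¬c) ∧ b)))
= b ∧ ¬(c ∧ (c ∨ ¬((b ∨ ¬c) ∧ b)))
= b ∧ ¬(c ∧ (c ∨ ¬b))
= b ∧ ¬c
This depends on b, c, so it is not a constant.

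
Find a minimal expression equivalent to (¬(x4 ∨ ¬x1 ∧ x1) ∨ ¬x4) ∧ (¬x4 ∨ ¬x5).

¬x4

(¬(x4 ∨ ¬x1 ∧ x1) ∨ ¬x4) ∧ (¬x4 ∨ ¬x5)
= (¬x4 ∨ ¬x4) ∧ (¬x4 ∨ ¬x5)   (complement / identity)
= ¬x4 ∧ ¬x5 ∨ ¬x4   (distribution)
= ¬x4   (absorption)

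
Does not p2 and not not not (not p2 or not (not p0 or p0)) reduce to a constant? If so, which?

not p2 and not not not (not p2 or not (not p0 or p0))
= not p2 and not not (p2 and (not p0 or p0))   — De Morgan
= not p2 and not not p2   — complement / identity
= not p2 and p2   — double negation
= False   — complement

yes, False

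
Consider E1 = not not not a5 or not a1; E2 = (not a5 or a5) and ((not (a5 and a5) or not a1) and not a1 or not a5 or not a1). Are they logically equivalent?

E1: not not not a5 or not a1
    = not a5 or not a1   — double negation
E2: (not a5 or a5) and ((not (a5 and a5) or not a1) and not a1 or not a5 or not a1)
    = (not (a5 and a5) or not a1) and not a1 or not a5 or not a1   — complement / identity
    = (not a5 or not a1) and not a1 or not a5 or not a1   — idempotence
    = not a5 or not a1   — absorption
Both reduce to not a5 or not a1, so they are equivalent.

Yes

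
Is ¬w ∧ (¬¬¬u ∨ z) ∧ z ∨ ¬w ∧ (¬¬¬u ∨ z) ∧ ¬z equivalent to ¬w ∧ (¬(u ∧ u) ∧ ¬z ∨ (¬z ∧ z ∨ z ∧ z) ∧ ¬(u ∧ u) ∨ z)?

Yes

E1: ¬w ∧ (¬¬¬u ∨ z) ∧ z ∨ ¬w ∧ (¬¬¬u ∨ z) ∧ ¬z
    = ¬w ∧ (¬¬¬u ∨ z)
    = ¬w ∧ (¬u ∨ z)
E2: ¬w ∧ (¬(u ∧ u) ∧ ¬z ∨ (¬z ∧ z ∨ z ∧ z) ∧ ¬(u ∧ u) ∨ z)
    = ¬w ∧ (¬(u ∧ u) ∧ ¬z ∨ z ∧ ¬(u ∧ u) ∨ z)
    = ¬w ∧ (¬(u ∧ u) ∨ z)
    = ¬w ∧ (¬u ∨ z)
Both reduce to ¬w ∧ (¬u ∨ z), so they are equivalent.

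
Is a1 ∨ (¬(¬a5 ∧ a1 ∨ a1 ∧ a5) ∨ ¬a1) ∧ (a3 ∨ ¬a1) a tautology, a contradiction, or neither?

a1 ∨ (¬(¬a5 ∧ a1 ∨ a1 ∧ a5) ∨ ¬a1) ∧ (a3 ∨ ¬a1)
= a1 ∨ ¬(¬a5 ∧ a1 ∨ a1 ∧ a5) ∧ a3 ∨ ¬a1   — distribution
= a1 ∨ ¬a1 ∧ a3 ∨ ¬a1   — distribution
= a1 ∨ ¬a1   — absorption
= True   — complement

tautology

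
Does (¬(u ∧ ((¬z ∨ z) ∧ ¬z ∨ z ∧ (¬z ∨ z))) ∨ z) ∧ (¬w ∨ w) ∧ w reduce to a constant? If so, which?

(¬(u ∧ ((¬z ∨ z) ∧ ¬z ∨ z ∧ (¬z ∨ z))) ∨ z) ∧ (¬w ∨ w) ∧ w
= (¬(u ∧ (¬z ∨ z)) ∨ z) ∧ (¬w ∨ w) ∧ w   — distribution
= (¬(u ∧ (¬z ∨ z)) ∨ z) ∧ w   — complement / identity
= (¬u ∨ z) ∧ w   — complement / identity
This depends on u, w, z, so it is not a constant.

no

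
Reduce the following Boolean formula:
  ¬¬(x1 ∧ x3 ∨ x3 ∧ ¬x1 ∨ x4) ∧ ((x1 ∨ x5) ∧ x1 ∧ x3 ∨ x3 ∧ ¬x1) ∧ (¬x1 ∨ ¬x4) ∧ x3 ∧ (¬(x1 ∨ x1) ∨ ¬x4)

¬¬(x1 ∧ x3 ∨ x3 ∧ ¬x1 ∨ x4) ∧ ((x1 ∨ x5) ∧ x1 ∧ x3 ∨ x3 ∧ ¬x1) ∧ (¬x1 ∨ ¬x4) ∧ x3 ∧ (¬(x1 ∨ x1) ∨ ¬x4)
= ¬¬(x1 ∧ x3 ∨ x3 ∧ ¬x1 ∨ x4) ∧ (x1 ∧ x3 ∨ x3 ∧ ¬x1) ∧ (¬x1 ∨ ¬x4) ∧ x3 ∧ (¬(x1 ∨ x1) ∨ ¬x4)   [absorption]
= (x1 ∧ x3 ∨ x3 ∧ ¬x1 ∨ x4) ∧ (x1 ∧ x3 ∨ x3 ∧ ¬x1) ∧ (¬x1 ∨ ¬x4) ∧ x3 ∧ (¬(x1 ∨ x1) ∨ ¬x4)   [double negation]
= (x1 ∧ x3 ∨ x3 ∧ ¬x1) ∧ (¬x1 ∨ ¬x4) ∧ x3 ∧ (¬(x1 ∨ x1) ∨ ¬x4)   [absorption]
= x3 ∧ (¬x1 ∨ ¬x4) ∧ x3 ∧ (¬(x1 ∨ x1) ∨ ¬x4)   [distribution]
= x3 ∧ (¬x1 ∨ ¬x4) ∧ x3 ∧ (¬x1 ∨ ¬x4)   [idempotence]
= x3 ∧ (¬x1 ∨ ¬x4)   [idempotence]

x3 ∧ (¬x1 ∨ ¬x4)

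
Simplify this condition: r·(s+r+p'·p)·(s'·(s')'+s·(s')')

r·(s+r+p'·p)·(s'·(s')'+s·(s')')
= r·(s+r+p'·p)·(s')'   — distribution
= r·(s+r+p'·p)·s   — double negation
= r·(s+r)·s   — complement / identity
= r·s   — absorption

r·s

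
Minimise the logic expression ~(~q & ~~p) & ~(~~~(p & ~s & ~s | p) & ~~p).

q | ~p

~(~q & ~~p) & ~(~~~(p & ~s & ~s | p) & ~~p)
= ~(~q & ~~p) & ~(~(p & ~s & ~s | p) & ~~p)
= ~(~q & ~~p) & ~(~(p & ~s | p) & ~~p)
= ~(~q & ~~p) & (p & ~s | p | ~p)
= ~(~q & ~~p) & (p | ~p)
= ~(~q & ~~p)
= q | ~p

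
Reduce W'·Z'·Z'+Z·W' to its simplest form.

W'

W'·Z'·Z'+Z·W'
= W'·Z'+Z·W'   (idempotence)
= W'   (distribution)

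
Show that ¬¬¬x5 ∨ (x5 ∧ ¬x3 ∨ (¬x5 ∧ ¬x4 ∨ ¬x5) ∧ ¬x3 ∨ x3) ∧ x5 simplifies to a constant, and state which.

True

¬¬¬x5 ∨ (x5 ∧ ¬x3 ∨ (¬x5 ∧ ¬x4 ∨ ¬x5) ∧ ¬x3 ∨ x3) ∧ x5
= ¬¬¬x5 ∨ (x5 ∧ ¬x3 ∨ ¬x5 ∧ ¬x3 ∨ x3) ∧ x5
= ¬¬¬x5 ∨ (¬x3 ∨ x3) ∧ x5
= ¬¬¬x5 ∨ x5
= ¬x5 ∨ x5
= True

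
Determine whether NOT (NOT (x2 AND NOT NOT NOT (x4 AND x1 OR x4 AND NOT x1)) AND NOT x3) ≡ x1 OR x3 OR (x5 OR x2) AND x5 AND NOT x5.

No

E1: NOT (NOT (x2 AND NOT NOT NOT (x4 AND x1 OR x4 AND NOT x1)) AND NOT x3)
    = x2 AND NOT NOT NOT (x4 AND x1 OR x4 AND NOT x1) OR x3   (De Morgan)
    = x2 AND NOT NOT NOT x4 OR x3   (distribution)
    = x2 AND NOT x4 OR x3   (double negation)
E2: x1 OR x3 OR (x5 OR x2) AND x5 AND NOT x5
    = x1 OR x3 OR x5 AND NOT x5   (absorption)
    = x1 OR x3   (complement / identity)
These differ: at x1=1, x2=0, x3=0, x4=1, x5=1, E1 = 0 but E2 = 1.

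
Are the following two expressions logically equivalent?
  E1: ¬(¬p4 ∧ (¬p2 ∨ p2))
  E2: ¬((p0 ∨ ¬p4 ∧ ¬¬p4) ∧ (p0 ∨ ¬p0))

E1: ¬(¬p4 ∧ (¬p2 ∨ p2))
    = ¬¬p4
    = p4
E2: ¬((p0 ∨ ¬p4 ∧ ¬¬p4) ∧ (p0 ∨ ¬p0))
    = ¬(p0 ∨ ¬p4 ∧ ¬¬p4)
    = ¬(p0 ∨ ¬p4 ∧ p4)
    = ¬p0
These differ: at p0=1, p2=0, p4=1, E1 = 1 but E2 = 0.

No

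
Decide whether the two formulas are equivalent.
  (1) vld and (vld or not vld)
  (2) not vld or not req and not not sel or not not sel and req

No

E1: vld and (vld or not vld)
    = vld
E2: not vld or not req and not not sel or not not sel and req
    = not vld or not not sel
    = not vld or sel
These differ: at req=0, sel=0, vld=0, E1 = 0 but E2 = 1.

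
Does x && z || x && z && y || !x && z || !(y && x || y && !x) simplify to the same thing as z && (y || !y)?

E1: x && z || x && z && y || !x && z || !(y && x || y && !x)
    = x && z || !x && z || !(y && x || y && !x)   (absorption)
    = z || !(y && x || y && !x)   (distribution)
    = z || !y   (distribution)
E2: z && (y || !y)
    = z   (complement / identity)
These differ: at x=0, y=0, z=0, E1 = 1 but E2 = 0.

No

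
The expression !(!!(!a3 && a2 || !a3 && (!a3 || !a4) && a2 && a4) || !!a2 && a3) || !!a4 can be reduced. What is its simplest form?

!(!!(!a3 && a2 || !a3 && (!a3 || !a4) && a2 && a4) || !!a2 && a3) || !!a4
= !(!a3 && a2 || !a3 && (!a3 || !a4) && a2 && a4 || !!a2 && a3) || !!a4   — double negation
= !(!a3 && a2 || !a3 && a2 && a4 || !!a2 && a3) || !!a4   — absorption
= !(!a3 && a2 || !a3 && a2 && a4 || a2 && a3) || !!a4   — double negation
= !(!a3 && a2 || a2 && a3) || !!a4   — absorption
= !a2 || !!a4   — distribution
= !a2 || a4   — double negation

!a2 || a4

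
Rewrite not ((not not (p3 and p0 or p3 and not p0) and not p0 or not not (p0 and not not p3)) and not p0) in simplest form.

not p3 or p0

not ((not not (p3 and p0 or p3 and not p0) and not p0 or not not (p0 and not not p3)) and not p0)
= not ((not not p3 and not p0 or not not (p0 and not not p3)) and not p0)
= not ((not not p3 and not p0 or p0 and not not p3) and not p0)
= not (not not p3 and not p0)
= not p3 or p0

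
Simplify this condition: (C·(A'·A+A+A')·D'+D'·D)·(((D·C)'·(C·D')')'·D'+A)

(C·(A'·A+A+A')·D'+D'·D)·(((D·C)'·(C·D')')'·D'+A)
= (C·(A'·A+A+A')·D'+D'·D)·((D·C+C·D')·D'+A)   (De Morgan)
= (C·(A'·A+A+A')·D'+D'·D)·(C·D'+A)   (distribution)
= (C·(A+A')·D'+D'·D)·(C·D'+A)   (complement / identity)
= (C·D'+D'·D)·(C·D'+A)   (complement / identity)
= C·D'·(C·D'+A)   (complement / identity)
= C·D'   (absorption)

C·D'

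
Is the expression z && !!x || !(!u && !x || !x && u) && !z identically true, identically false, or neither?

z && !!x || !(!u && !x || !x && u) && !z
= z && !!x || !!x && !z   — distribution
= !!x   — distribution
= x   — double negation
This depends on x, so it is not a constant.

neither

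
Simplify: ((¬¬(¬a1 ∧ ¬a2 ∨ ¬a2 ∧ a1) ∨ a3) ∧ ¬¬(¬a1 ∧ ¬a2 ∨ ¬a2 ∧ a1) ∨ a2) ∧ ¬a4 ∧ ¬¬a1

¬a4 ∧ a1

((¬¬(¬a1 ∧ ¬a2 ∨ ¬a2 ∧ a1) ∨ a3) ∧ ¬¬(¬a1 ∧ ¬a2 ∨ ¬a2 ∧ a1) ∨ a2) ∧ ¬a4 ∧ ¬¬a1
= (¬¬(¬a1 ∧ ¬a2 ∨ ¬a2 ∧ a1) ∨ a2) ∧ ¬a4 ∧ ¬¬a1
= (¬¬¬a2 ∨ a2) ∧ ¬a4 ∧ ¬¬a1
= (¬¬¬a2 ∨ a2) ∧ ¬a4 ∧ a1
= (¬a2 ∨ a2) ∧ ¬a4 ∧ a1
= ¬a4 ∧ a1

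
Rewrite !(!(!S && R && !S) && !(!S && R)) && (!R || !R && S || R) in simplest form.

!S && R

!(!(!S && R && !S) && !(!S && R)) && (!R || !R && S || R)
= !(!(!S && R && !S) && !(!S && R)) && (!R || R)   (absorption)
= (!S && R && !S || !S && R) && (!R || R)   (De Morgan)
= !S && R && (!R || R)   (absorption)
= !S && R   (complement / identity)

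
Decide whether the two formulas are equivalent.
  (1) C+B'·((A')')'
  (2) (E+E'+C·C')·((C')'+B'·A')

E1: C+B'·((A')')'
    = C+B'·A'
E2: (E+E'+C·C')·((C')'+B'·A')
    = (E+E')·((C')'+B'·A')
    = (C')'+B'·A'
    = C+B'·A'
Both reduce to C+B'·A', so they are equivalent.

Yes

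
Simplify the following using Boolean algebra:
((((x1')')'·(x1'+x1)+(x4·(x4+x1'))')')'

((((x1')')'·(x1'+x1)+(x4·(x4+x1'))')')'
= ((x1')')'·(x1'+x1)+(x4·(x4+x1'))'   — double negation
= x1'·(x1'+x1)+(x4·(x4+x1'))'   — double negation
= x1'+(x4·(x4+x1'))'   — complement / identity
= x1'+x4'   — absorption

x1'+x4'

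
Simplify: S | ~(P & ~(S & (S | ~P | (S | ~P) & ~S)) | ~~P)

S | ~P

S | ~(P & ~(S & (S | ~P | (S | ~P) & ~S)) | ~~P)
= S | ~(P & ~(S & (S | ~P)) | ~~P)   (absorption)
= S | ~(P & ~S | ~~P)   (absorption)
= S | ~(P & ~S | P)   (double negation)
= S | ~P   (absorption)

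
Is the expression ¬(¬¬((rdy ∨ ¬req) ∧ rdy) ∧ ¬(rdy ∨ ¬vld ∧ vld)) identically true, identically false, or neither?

identically true

¬(¬¬((rdy ∨ ¬req) ∧ rdy) ∧ ¬(rdy ∨ ¬vld ∧ vld))
= ¬(¬¬rdy ∧ ¬(rdy ∨ ¬vld ∧ vld))   — absorption
= ¬(¬¬rdy ∧ ¬rdy)   — complement / identity
= ¬rdy ∨ rdy   — De Morgan
= True   — complement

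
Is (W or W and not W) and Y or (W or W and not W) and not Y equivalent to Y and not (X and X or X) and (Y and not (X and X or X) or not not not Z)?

E1: (W or W and not W) and Y or (W or W and not W) and not Y
    = W or W and not W   (distribution)
    = W   (complement / identity)
E2: Y and not (X and X or X) and (Y and not (X and X or X) or not not not Z)
    = Y and not (X and X or X) and (Y and not (X and X or X) or not Z)   (double negation)
    = Y and not (X and X or X)   (absorption)
    = Y and not (X or X)   (idempotence)
    = Y and not X   (idempotence)
These differ: at W=1, X=0, Y=0, Z=0, E1 = 1 but E2 = 0.

No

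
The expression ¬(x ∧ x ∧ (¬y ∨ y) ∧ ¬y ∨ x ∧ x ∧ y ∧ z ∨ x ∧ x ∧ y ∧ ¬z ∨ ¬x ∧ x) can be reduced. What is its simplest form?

¬x

¬(x ∧ x ∧ (¬y ∨ y) ∧ ¬y ∨ x ∧ x ∧ y ∧ z ∨ x ∧ x ∧ y ∧ ¬z ∨ ¬x ∧ x)
= ¬(x ∧ x ∧ ¬y ∨ x ∧ x ∧ y ∧ z ∨ x ∧ x ∧ y ∧ ¬z ∨ ¬x ∧ x)
= ¬(x ∧ x ∧ ¬y ∨ x ∧ x ∧ y ∨ ¬x ∧ x)
= ¬(x ∧ x ∨ ¬x ∧ x)
= ¬x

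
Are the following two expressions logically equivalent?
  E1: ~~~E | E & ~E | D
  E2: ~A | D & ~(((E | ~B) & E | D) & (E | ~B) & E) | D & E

No

E1: ~~~E | E & ~E | D
    = ~~~E | D   (complement / identity)
    = ~E | D   (double negation)
E2: ~A | D & ~(((E | ~B) & E | D) & (E | ~B) & E) | D & E
    = ~A | D & ~((E | ~B) & E) | D & E   (absorption)
    = ~A | D & ~E | D & E   (absorption)
    = ~A | D   (distribution)
These differ: at A=1, B=0, D=0, E=0, E1 = 1 but E2 = 0.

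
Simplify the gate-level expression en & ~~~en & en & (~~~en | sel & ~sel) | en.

en

en & ~~~en & en & (~~~en | sel & ~sel) | en
= en & ~~~en & en & ~~~en | en   (complement / identity)
= en & ~~~en | en   (idempotence)
= en & ~en | en   (double negation)
= en   (complement / identity)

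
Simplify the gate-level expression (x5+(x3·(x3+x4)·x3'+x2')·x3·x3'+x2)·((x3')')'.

(x5+(x3·(x3+x4)·x3'+x2')·x3·x3'+x2)·((x3')')'
= (x5+(x3·x3'+x2')·x3·x3'+x2)·((x3')')'   — absorption
= (x5+(x3·x3'+x2')·x3·x3'+x2)·x3'   — double negation
= (x5+x3·x3'+x2)·x3'   — absorption
= (x5+x2)·x3'   — complement / identity

(x5+x2)·x3'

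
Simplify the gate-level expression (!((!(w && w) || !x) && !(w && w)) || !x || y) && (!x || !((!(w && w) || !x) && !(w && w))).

w || !x

(!((!(w && w) || !x) && !(w && w)) || !x || y) && (!x || !((!(w && w) || !x) && !(w && w)))
= !((!(w && w) || !x) && !(w && w)) || (!x || y) && !x   (distribution)
= !!(w && w) || (!x || y) && !x   (absorption)
= w && w || (!x || y) && !x   (double negation)
= w && w || !x   (absorption)
= w || !x   (idempotence)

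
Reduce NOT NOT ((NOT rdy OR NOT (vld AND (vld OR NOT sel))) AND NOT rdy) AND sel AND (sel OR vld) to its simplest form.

NOT NOT ((NOT rdy OR NOT (vld AND (vld OR NOT sel))) AND NOT rdy) AND sel AND (sel OR vld)
= NOT NOT ((NOT rdy OR NOT (vld AND (vld OR NOT sel))) AND NOT rdy) AND sel
= NOT NOT ((NOT rdy OR NOT vld) AND NOT rdy) AND sel
= NOT NOT NOT rdy AND sel
= NOT rdy AND sel

NOT rdy AND sel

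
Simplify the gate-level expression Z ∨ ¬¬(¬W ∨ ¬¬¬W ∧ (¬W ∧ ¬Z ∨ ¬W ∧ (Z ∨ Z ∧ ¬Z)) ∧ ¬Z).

Z ∨ ¬¬(¬W ∨ ¬¬¬W ∧ (¬W ∧ ¬Z ∨ ¬W ∧ (Z ∨ Z ∧ ¬Z)) ∧ ¬Z)
= Z ∨ ¬¬(¬W ∨ ¬¬¬W ∧ (¬W ∧ ¬Z ∨ ¬W ∧ Z) ∧ ¬Z)   — complement / identity
= Z ∨ ¬¬(¬W ∨ ¬¬¬W ∧ ¬W ∧ ¬Z)   — distribution
= Z ∨ ¬¬(¬W ∨ ¬W ∧ ¬W ∧ ¬Z)   — double negation
= Z ∨ ¬¬(¬W ∨ ¬W ∧ ¬Z)   — idempotence
= Z ∨ ¬¬¬W   — absorption
= Z ∨ ¬W   — double negation

Z ∨ ¬W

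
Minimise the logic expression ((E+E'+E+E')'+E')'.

E

((E+E'+E+E')'+E')'
= (E+E'+E+E')·E   (De Morgan)
= (E+E')·E   (idempotence)
= E   (complement / identity)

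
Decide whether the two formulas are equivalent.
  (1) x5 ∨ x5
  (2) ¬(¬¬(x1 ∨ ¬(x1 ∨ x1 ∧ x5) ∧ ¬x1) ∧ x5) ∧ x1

No

E1: x5 ∨ x5
    = x5   (idempotence)
E2: ¬(¬¬(x1 ∨ ¬(x1 ∨ x1 ∧ x5) ∧ ¬x1) ∧ x5) ∧ x1
    = ¬(¬¬(x1 ∨ ¬x1 ∧ ¬x1) ∧ x5) ∧ x1   (absorption)
    = ¬((x1 ∨ ¬x1 ∧ ¬x1) ∧ x5) ∧ x1   (double negation)
    = ¬((x1 ∨ ¬x1) ∧ x5) ∧ x1   (idempotence)
    = ¬x5 ∧ x1   (complement / identity)
These differ: at x1=1, x5=0, E1 = 0 but E2 = 1.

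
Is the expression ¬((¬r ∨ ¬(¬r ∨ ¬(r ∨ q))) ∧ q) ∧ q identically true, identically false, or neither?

identically false

¬((¬r ∨ ¬(¬r ∨ ¬(r ∨ q))) ∧ q) ∧ q
= ¬((¬r ∨ r ∧ (r ∨ q)) ∧ q) ∧ q
= ¬((¬r ∨ r) ∧ q) ∧ q
= ¬q ∧ q
= False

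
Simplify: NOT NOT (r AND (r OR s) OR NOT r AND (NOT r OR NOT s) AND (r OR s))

r OR s

NOT NOT (r AND (r OR s) OR NOT r AND (NOT r OR NOT s) AND (r OR s))
= NOT NOT (r AND (r OR s) OR NOT r AND (r OR s))
= r AND (r OR s) OR NOT r AND (r OR s)
= r OR s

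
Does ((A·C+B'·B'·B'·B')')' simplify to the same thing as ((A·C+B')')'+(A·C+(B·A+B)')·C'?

E1: ((A·C+B'·B'·B'·B')')'
    = ((A·C+B'·B')')'
    = A·C+B'·B'
    = A·C+B'
E2: ((A·C+B')')'+(A·C+(B·A+B)')·C'
    = ((A·C+B')')'+(A·C+B')·C'
    = A·C+B'+(A·C+B')·C'
    = A·C+B'
Both reduce to A·C+B', so they are equivalent.

Yes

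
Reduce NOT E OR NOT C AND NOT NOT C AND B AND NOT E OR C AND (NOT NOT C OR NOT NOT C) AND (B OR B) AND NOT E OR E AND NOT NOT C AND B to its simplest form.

NOT E OR NOT C AND NOT NOT C AND B AND NOT E OR C AND (NOT NOT C OR NOT NOT C) AND (B OR B) AND NOT E OR E AND NOT NOT C AND B
= NOT E OR NOT C AND NOT NOT C AND B AND NOT E OR C AND (NOT NOT C OR NOT NOT C) AND B AND NOT E OR E AND NOT NOT C AND B   — idempotence
= NOT E OR NOT C AND NOT NOT C AND B AND NOT E OR C AND NOT NOT C AND B AND NOT E OR E AND NOT NOT C AND B   — idempotence
= NOT E OR NOT NOT C AND B AND NOT E OR E AND NOT NOT C AND B   — distribution
= NOT E OR NOT NOT C AND B   — distribution
= NOT E OR C AND B   — double negation

NOT E OR C AND B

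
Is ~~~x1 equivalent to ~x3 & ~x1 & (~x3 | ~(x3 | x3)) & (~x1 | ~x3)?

No

E1: ~~~x1
    = ~x1   [double negation]
E2: ~x3 & ~x1 & (~x3 | ~(x3 | x3)) & (~x1 | ~x3)
    = ~x3 & ~x1 & (~x3 | ~x3) & (~x1 | ~x3)   [idempotence]
    = ~x3 & ~x1 & (~x3 & ~x1 | ~x3)   [distribution]
    = ~x3 & ~x1   [absorption]
These differ: at x1=0, x3=1, E1 = 1 but E2 = 0.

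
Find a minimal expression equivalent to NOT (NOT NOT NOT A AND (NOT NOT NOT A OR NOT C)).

NOT (NOT NOT NOT A AND (NOT NOT NOT A OR NOT C))
= NOT NOT NOT NOT A   — absorption
= NOT NOT A   — double negation
= A   — double negation

A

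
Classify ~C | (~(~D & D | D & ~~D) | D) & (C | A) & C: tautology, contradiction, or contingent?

tautology

~C | (~(~D & D | D & ~~D) | D) & (C | A) & C
= ~C | (~(~D & D | D & D) | D) & (C | A) & C
= ~C | (~D | D) & (C | A) & C
= ~C | (C | A) & C
= ~C | C
= 1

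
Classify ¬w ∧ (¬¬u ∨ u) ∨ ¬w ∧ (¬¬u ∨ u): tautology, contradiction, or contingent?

¬w ∧ (¬¬u ∨ u) ∨ ¬w ∧ (¬¬u ∨ u)
= ¬w ∧ (¬¬u ∨ u)   [idempotence]
= ¬w ∧ (u ∨ u)   [double negation]
= ¬w ∧ u   [idempotence]
This depends on u, w, so it is not a constant.

contingent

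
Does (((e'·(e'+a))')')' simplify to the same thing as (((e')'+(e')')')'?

Yes

E1: (((e'·(e'+a))')')'
    = (((e')')')'   (absorption)
    = (e')'   (double negation)
    = e   (double negation)
E2: (((e')'+(e')')')'
    = (e')'+(e')'   (double negation)
    = (e')'   (idempotence)
    = e   (double negation)
Both reduce to e, so they are equivalent.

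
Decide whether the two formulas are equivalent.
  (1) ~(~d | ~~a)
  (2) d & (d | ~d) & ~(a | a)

Yes

E1: ~(~d | ~~a)
    = d & ~a
E2: d & (d | ~d) & ~(a | a)
    = d & ~(a | a)
    = d & ~a
Both reduce to d & ~a, so they are equivalent.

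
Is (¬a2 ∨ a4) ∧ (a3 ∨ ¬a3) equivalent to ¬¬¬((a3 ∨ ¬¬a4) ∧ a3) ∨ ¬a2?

E1: (¬a2 ∨ a4) ∧ (a3 ∨ ¬a3)
    = ¬a2 ∨ a4   [complement / identity]
E2: ¬¬¬((a3 ∨ ¬¬a4) ∧ a3) ∨ ¬a2
    = ¬¬¬((a3 ∨ a4) ∧ a3) ∨ ¬a2   [double negation]
    = ¬((a3 ∨ a4) ∧ a3) ∨ ¬a2   [double negation]
    = ¬a3 ∨ ¬a2   [absorption]
These differ: at a2=1, a3=1, a4=1, E1 = 1 but E2 = 0.

No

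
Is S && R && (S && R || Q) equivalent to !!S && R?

E1: S && R && (S && R || Q)
    = S && R
E2: !!S && R
    = S && R
Both reduce to S && R, so they are equivalent.

Yes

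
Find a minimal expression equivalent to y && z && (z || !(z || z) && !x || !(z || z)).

y && z

y && z && (z || !(z || z) && !x || !(z || z))
= y && z && (z || !(z || z))   [absorption]
= y && z && (z || !z)   [idempotence]
= y && z   [complement / identity]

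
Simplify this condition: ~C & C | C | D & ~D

C

~C & C | C | D & ~D
= C | D & ~D   [complement / identity]
= C   [complement / identity]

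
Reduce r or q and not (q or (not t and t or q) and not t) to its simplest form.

r

r or q and not (q or (not t and t or q) and not t)
= r or q and not (q or q and not t)   [complement / identity]
= r or q and not q   [absorption]
= r   [complement / identity]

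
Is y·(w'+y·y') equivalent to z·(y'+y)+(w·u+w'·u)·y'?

No

E1: y·(w'+y·y')
    = y·w'   — complement / identity
E2: z·(y'+y)+(w·u+w'·u)·y'
    = z+(w·u+w'·u)·y'   — complement / identity
    = z+u·y'   — distribution
These differ: at u=1, w=0, y=0, z=1, E1 = 0 but E2 = 1.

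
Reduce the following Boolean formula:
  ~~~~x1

~~~~x1
= ~~x1   — double negation
= x1   — double negation

x1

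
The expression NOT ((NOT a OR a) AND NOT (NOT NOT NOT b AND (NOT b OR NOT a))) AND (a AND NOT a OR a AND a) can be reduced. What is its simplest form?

NOT b AND a

NOT ((NOT a OR a) AND NOT (NOT NOT NOT b AND (NOT b OR NOT a))) AND (a AND NOT a OR a AND a)
= NOT ((NOT a OR a) AND NOT (NOT b AND (NOT b OR NOT a))) AND (a AND NOT a OR a AND a)
= NOT ((NOT a OR a) AND NOT NOT b) AND (a AND NOT a OR a AND a)
= NOT ((NOT a OR a) AND NOT NOT b) AND a
= NOT NOT NOT b AND a
= NOT b AND a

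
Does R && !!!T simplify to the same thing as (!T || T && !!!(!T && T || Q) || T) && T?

E1: R && !!!T
    = R && !T   (double negation)
E2: (!T || T && !!!(!T && T || Q) || T) && T
    = (!T || T && !!!Q || T) && T   (complement / identity)
    = (!T || T && !Q || T) && T   (double negation)
    = (!T || T) && T   (absorption)
    = T   (complement / identity)
These differ: at Q=0, R=1, T=1, E1 = 0 but E2 = 1.

No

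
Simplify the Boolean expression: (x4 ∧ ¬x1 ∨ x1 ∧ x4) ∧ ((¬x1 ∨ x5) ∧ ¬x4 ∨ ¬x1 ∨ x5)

(x4 ∧ ¬x1 ∨ x1 ∧ x4) ∧ ((¬x1 ∨ x5) ∧ ¬x4 ∨ ¬x1 ∨ x5)
= (x4 ∧ ¬x1 ∨ x1 ∧ x4) ∧ (¬x1 ∨ x5)   (absorption)
= x4 ∧ (¬x1 ∨ x5)   (distribution)

x4 ∧ (¬x1 ∨ x5)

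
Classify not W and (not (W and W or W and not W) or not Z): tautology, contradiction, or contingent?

contingent

not W and (not (W and W or W and not W) or not Z)
= not W and (not W or not Z)   (distribution)
= not W   (absorption)
This depends on W, so it is not a constant.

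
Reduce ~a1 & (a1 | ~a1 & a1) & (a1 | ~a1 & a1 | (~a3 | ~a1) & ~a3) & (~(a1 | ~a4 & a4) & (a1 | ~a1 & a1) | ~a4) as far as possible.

0

~a1 & (a1 | ~a1 & a1) & (a1 | ~a1 & a1 | (~a3 | ~a1) & ~a3) & (~(a1 | ~a4 & a4) & (a1 | ~a1 & a1) | ~a4)
= ~a1 & (a1 | ~a1 & a1) & (a1 | ~a1 & a1 | (~a3 | ~a1) & ~a3) & (~a1 & (a1 | ~a1 & a1) | ~a4)   (complement / identity)
= ~a1 & (a1 | ~a1 & a1) & (a1 | ~a1 & a1 | ~a3) & (~a1 & (a1 | ~a1 & a1) | ~a4)   (absorption)
= ~a1 & (a1 | ~a1 & a1) & (~a1 & (a1 | ~a1 & a1) | ~a4)   (absorption)
= ~a1 & (a1 | ~a1 & a1)   (absorption)
= ~a1 & a1   (complement / identity)
= 0   (complement)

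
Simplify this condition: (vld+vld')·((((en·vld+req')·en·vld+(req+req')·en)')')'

en'

(vld+vld')·((((en·vld+req')·en·vld+(req+req')·en)')')'
= ((((en·vld+req')·en·vld+(req+req')·en)')')'   — complement / identity
= ((en·vld+req')·en·vld+(req+req')·en)'   — double negation
= ((en·vld+req')·en·vld+en)'   — complement / identity
= (en·vld+en)'   — absorption
= en'   — absorption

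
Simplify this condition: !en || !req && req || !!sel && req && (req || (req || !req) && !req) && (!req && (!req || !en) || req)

!en || sel && req

!en || !req && req || !!sel && req && (req || (req || !req) && !req) && (!req && (!req || !en) || req)
= !en || !!sel && req && (req || (req || !req) && !req) && (!req && (!req || !en) || req)   [complement / identity]
= !en || !!sel && req && (req || (req || !req) && !req) && (!req || req)   [absorption]
= !en || !!sel && req && (req || !req) && (!req || req)   [complement / identity]
= !en || !!sel && req && (!req || req)   [complement / identity]
= !en || sel && req && (!req || req)   [double negation]
= !en || sel && req   [complement / identity]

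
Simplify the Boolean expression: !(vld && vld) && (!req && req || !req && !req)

!vld && !req

!(vld && vld) && (!req && req || !req && !req)
= !(vld && vld) && !req   [distribution]
= !vld && !req   [idempotence]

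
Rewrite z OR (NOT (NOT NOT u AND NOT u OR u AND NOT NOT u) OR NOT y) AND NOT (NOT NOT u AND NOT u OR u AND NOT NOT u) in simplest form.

z OR NOT u

z OR (NOT (NOT NOT u AND NOT u OR u AND NOT NOT u) OR NOT y) AND NOT (NOT NOT u AND NOT u OR u AND NOT NOT u)
= z OR NOT (NOT NOT u AND NOT u OR u AND NOT NOT u)   — absorption
= z OR NOT NOT NOT u   — distribution
= z OR NOT u   — double negation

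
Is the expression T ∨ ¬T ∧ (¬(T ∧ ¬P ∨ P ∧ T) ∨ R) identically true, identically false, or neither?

T ∨ ¬T ∧ (¬(T ∧ ¬P ∨ P ∧ T) ∨ R)
= T ∨ ¬T ∧ (¬T ∨ R)   (distribution)
= T ∨ ¬T   (absorption)
= True   (complement)

identically true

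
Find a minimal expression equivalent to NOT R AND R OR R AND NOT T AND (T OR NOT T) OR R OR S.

R OR S

NOT R AND R OR R AND NOT T AND (T OR NOT T) OR R OR S
= NOT R AND R OR R AND NOT T OR R OR S   — complement / identity
= NOT R AND R OR R OR S   — absorption
= R OR S   — complement / identity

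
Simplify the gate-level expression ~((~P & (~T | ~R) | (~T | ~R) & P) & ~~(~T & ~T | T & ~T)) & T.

~((~P & (~T | ~R) | (~T | ~R) & P) & ~~(~T & ~T | T & ~T)) & T
= ~((~P & (~T | ~R) | (~T | ~R) & P) & ~~~T) & T   (distribution)
= ~((~P & (~T | ~R) | (~T | ~R) & P) & ~T) & T   (double negation)
= ~((~T | ~R) & ~T) & T   (distribution)
= ~~T & T   (absorption)
= T & T   (double negation)
= T   (idempotence)

T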